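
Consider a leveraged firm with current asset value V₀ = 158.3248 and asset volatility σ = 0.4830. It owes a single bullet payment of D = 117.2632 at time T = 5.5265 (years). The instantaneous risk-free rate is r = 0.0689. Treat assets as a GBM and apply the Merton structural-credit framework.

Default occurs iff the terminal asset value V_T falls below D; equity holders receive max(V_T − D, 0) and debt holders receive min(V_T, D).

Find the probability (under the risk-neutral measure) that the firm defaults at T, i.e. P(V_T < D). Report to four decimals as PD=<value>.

d₁ = [ln(V₀/D) + (r + σ²/2)T] / (σ√T)
   = [ln(158.3248/117.2632) + (0.0689 + 0.5·0.4830²)·5.5265] / (0.4830·√5.5265)
   = [0.300228 + 1.025412] / 1.135461 = 1.167490
d₂ = d₁ − σ√T = 1.167490 − 1.135461 = 0.032029
risk-neutral PD = N(−d₂) = N(-0.032029) = 0.487224

PD=0.4872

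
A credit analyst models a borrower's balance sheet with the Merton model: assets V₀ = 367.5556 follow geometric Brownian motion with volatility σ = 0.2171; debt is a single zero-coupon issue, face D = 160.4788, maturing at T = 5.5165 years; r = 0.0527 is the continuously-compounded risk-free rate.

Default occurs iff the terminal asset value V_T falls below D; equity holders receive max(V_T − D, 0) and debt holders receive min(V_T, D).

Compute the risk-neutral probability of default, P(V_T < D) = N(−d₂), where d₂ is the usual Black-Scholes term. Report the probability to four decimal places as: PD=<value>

d₁ = [ln(V₀/D) + (r + σ²/2)T] / (σ√T)
   = [ln(367.5556/160.4788) + (0.0527 + 0.5·0.2171²)·5.5165] / (0.2171·√5.5165)
   = [0.828713 + 0.420723] / 0.509908 = 2.450316
d₂ = d₁ − σ√T = 2.450316 − 0.509908 = 1.940408
risk-neutral PD = N(−d₂) = N(-1.940408) = 0.026165

PD=0.0262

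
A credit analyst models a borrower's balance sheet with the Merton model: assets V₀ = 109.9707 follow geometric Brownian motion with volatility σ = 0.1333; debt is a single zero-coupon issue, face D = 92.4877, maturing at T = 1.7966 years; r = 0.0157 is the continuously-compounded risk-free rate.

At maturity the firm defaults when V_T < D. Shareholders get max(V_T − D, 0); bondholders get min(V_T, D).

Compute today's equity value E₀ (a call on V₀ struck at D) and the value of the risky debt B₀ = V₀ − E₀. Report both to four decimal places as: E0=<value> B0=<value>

d₁ = [ln(V₀/D) + (r + σ²/2)T] / (σ√T)
   = [ln(109.9707/92.4877) + (0.0157 + 0.5·0.1333²)·1.7966] / (0.1333·√1.7966)
   = [0.173138 + 0.044168] / 0.178672 = 1.216234
d₂ = d₁ − σ√T = 1.216234 − 0.178672 = 1.037563
N(d₁) = 0.888052,  N(d₂) = 0.850263,  e^(−rT) = 0.972187
E₀ = V₀·N(d₁) − D·e^(−rT)·N(d₂)
   = 109.9707·0.888052 − 92.4877·0.972187·0.850263 = 21.207983
B₀ = V₀ − E₀ = 109.9707 − 21.207983 = 88.762717

E0=21.2080 B0=88.7627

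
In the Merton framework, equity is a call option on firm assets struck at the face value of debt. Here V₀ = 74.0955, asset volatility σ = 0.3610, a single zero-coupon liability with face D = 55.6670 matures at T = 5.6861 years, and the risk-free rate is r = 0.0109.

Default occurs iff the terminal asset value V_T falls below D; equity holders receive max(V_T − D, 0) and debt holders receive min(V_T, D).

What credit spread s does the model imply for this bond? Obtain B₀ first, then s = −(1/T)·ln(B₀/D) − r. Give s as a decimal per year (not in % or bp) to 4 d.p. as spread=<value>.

spread=0.0447

d₁ = [ln(V₀/D) + (r + σ²/2)T] / (σ√T)
   = [ln(74.0955/55.6670) + (0.0109 + 0.5·0.3610²)·5.6861] / (0.3610·√5.6861)
   = [0.285967 + 0.432488] / 0.860824 = 0.834613
d₂ = d₁ − σ√T = 0.834613 − 0.860824 = -0.026211
N(d₁) = 0.798032,  N(d₂) = 0.489544,  e^(−rT) = 0.939903
E₀ = V₀·N(d₁) − D·e^(−rT)·N(d₂)
   = 74.0955·0.798032 − 55.6670·0.939903·0.489544 = 33.516851
B₀ = V₀ − E₀ = 74.0955 − 33.516851 = 40.578649
spread = −(1/T)·ln(B₀/D) − r = −(1/5.6861)·ln(40.578649/55.6670) − 0.0109 = 0.04469970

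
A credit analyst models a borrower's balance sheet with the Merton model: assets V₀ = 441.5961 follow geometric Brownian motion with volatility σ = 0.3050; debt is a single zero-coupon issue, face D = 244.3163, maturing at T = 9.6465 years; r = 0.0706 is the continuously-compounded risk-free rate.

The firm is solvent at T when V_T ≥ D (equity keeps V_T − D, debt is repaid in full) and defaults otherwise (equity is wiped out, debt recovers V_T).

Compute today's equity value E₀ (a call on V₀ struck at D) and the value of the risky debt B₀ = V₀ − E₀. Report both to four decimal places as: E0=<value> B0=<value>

d₁ = [ln(V₀/D) + (r + σ²/2)T] / (σ√T)
   = [ln(441.5961/244.3163) + (0.0706 + 0.5·0.3050²)·9.6465] / (0.3050·√9.6465)
   = [0.591932 + 1.129726] / 0.947294 = 1.817448
d₂ = d₁ − σ√T = 1.817448 − 0.947294 = 0.870155
N(d₁) = 0.965426,  N(d₂) = 0.807892,  e^(−rT) = 0.506089
E₀ = V₀·N(d₁) − D·e^(−rT)·N(d₂)
   = 441.5961·0.965426 − 244.3163·0.506089·0.807892 = 326.435818
B₀ = V₀ − E₀ = 441.5961 − 326.435818 = 115.160282

E0=326.4358 B0=115.1603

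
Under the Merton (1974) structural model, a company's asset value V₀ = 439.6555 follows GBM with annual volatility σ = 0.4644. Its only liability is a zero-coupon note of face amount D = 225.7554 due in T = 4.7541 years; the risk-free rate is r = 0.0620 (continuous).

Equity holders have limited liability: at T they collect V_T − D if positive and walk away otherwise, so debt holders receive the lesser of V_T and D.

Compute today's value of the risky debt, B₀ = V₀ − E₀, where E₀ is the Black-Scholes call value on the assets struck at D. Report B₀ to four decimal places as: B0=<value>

B0=144.8177

d₁ = [ln(V₀/D) + (r + σ²/2)T] / (σ√T)
   = [ln(439.6555/225.7554) + (0.0620 + 0.5·0.4644²)·4.7541] / (0.4644·√4.7541)
   = [0.666539 + 0.807406] / 1.012573 = 1.455644
d₂ = d₁ − σ√T = 1.455644 − 1.012573 = 0.443071
N(d₁) = 0.927254,  N(d₂) = 0.671143,  e^(−rT) = 0.744715
E₀ = V₀·N(d₁) − D·e^(−rT)·N(d₂)
   = 439.6555·0.927254 − 225.7554·0.744715·0.671143 = 294.837757
B₀ = V₀ − E₀ = 439.6555 − 294.837757 = 144.817743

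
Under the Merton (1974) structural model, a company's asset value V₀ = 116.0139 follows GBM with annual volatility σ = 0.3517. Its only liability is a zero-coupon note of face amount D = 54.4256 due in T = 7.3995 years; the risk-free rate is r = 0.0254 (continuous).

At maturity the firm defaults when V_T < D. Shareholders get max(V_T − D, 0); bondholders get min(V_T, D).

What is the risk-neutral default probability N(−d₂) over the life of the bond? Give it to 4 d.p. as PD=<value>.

d₁ = [ln(V₀/D) + (r + σ²/2)T] / (σ√T)
   = [ln(116.0139/54.4256) + (0.0254 + 0.5·0.3517²)·7.3995] / (0.3517·√7.3995)
   = [0.756875 + 0.645580] / 0.956695 = 1.465938
d₂ = d₁ − σ√T = 1.465938 − 0.956695 = 0.509243
risk-neutral PD = N(−d₂) = N(-0.509243) = 0.305291

PD=0.3053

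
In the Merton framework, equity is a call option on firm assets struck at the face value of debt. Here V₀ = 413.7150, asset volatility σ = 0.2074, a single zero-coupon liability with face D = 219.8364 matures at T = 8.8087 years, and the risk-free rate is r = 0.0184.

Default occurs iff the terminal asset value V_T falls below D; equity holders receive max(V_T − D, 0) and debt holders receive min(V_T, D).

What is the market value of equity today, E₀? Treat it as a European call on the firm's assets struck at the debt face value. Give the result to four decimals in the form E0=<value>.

d₁ = [ln(V₀/D) + (r + σ²/2)T] / (σ√T)
   = [ln(413.7150/219.8364) + (0.0184 + 0.5·0.2074²)·8.8087] / (0.2074·√8.8087)
   = [0.632294 + 0.351532] / 0.615552 = 1.598283
d₂ = d₁ − σ√T = 1.598283 − 0.615552 = 0.982731
N(d₁) = 0.945010,  N(d₂) = 0.837130,  e^(−rT) = 0.850373
E₀ = V₀·N(d₁) − D·e^(−rT)·N(d₂)
   = 413.7150·0.945010 − 219.8364·0.850373·0.837130 = 234.469229

E0=234.4692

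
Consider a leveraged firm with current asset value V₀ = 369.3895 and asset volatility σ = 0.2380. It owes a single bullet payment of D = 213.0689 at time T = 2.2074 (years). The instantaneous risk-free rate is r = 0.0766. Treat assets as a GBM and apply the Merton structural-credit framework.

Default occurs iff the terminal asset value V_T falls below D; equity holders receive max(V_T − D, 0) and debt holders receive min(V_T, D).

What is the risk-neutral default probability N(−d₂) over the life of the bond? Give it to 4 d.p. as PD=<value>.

d₁ = [ln(V₀/D) + (r + σ²/2)T] / (σ√T)
   = [ln(369.3895/213.0689) + (0.0766 + 0.5·0.2380²)·2.2074] / (0.2380·√2.2074)
   = [0.550236 + 0.231605] / 0.353604 = 2.211062
d₂ = d₁ − σ√T = 2.211062 − 0.353604 = 1.857458
risk-neutral PD = N(−d₂) = N(-1.857458) = 0.031623

PD=0.0316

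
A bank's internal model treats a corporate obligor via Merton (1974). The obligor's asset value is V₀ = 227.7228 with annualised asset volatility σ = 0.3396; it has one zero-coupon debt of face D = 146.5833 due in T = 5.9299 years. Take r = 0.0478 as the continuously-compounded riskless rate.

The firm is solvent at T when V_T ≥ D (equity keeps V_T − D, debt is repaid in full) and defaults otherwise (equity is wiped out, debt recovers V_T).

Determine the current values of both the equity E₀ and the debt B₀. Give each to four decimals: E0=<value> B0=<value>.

d₁ = [ln(V₀/D) + (r + σ²/2)T] / (σ√T)
   = [ln(227.7228/146.5833) + (0.0478 + 0.5·0.3396²)·5.9299] / (0.3396·√5.9299)
   = [0.440535 + 0.625391] / 0.826973 = 1.288950
d₂ = d₁ − σ√T = 1.288950 − 0.826973 = 0.461977
N(d₁) = 0.901292,  N(d₂) = 0.677951,  e^(−rT) = 0.753181
E₀ = V₀·N(d₁) − D·e^(−rT)·N(d₂)
   = 227.7228·0.901292 − 146.5833·0.753181·0.677951 = 130.396417
B₀ = V₀ − E₀ = 227.7228 − 130.396417 = 97.326383

E0=130.3964 B0=97.3264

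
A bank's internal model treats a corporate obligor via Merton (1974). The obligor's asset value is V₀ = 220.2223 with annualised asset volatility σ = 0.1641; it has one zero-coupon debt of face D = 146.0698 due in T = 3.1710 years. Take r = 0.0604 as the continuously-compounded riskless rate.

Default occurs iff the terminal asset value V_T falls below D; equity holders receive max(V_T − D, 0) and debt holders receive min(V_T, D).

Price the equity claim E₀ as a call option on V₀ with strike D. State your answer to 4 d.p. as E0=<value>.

E0=99.9536

d₁ = [ln(V₀/D) + (r + σ²/2)T] / (σ√T)
   = [ln(220.2223/146.0698) + (0.0604 + 0.5·0.1641²)·3.1710] / (0.1641·√3.1710)
   = [0.410553 + 0.234224] / 0.292218 = 2.206494
d₂ = d₁ − σ√T = 2.206494 − 0.292218 = 1.914276
N(d₁) = 0.986325,  N(d₂) = 0.972208,  e^(−rT) = 0.825696
E₀ = V₀·N(d₁) − D·e^(−rT)·N(d₂)
   = 220.2223·0.986325 − 146.0698·0.825696·0.972208 = 99.953574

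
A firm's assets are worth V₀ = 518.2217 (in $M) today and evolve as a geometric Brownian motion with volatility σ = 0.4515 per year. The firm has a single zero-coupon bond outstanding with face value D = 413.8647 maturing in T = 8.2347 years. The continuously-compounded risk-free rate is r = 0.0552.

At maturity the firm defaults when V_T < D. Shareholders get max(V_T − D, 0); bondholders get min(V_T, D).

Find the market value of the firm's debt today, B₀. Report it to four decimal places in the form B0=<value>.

d₁ = [ln(V₀/D) + (r + σ²/2)T] / (σ√T)
   = [ln(518.2217/413.8647) + (0.0552 + 0.5·0.4515²)·8.2347] / (0.4515·√8.2347)
   = [0.224864 + 1.293887] / 1.295632 = 1.172208
d₂ = d₁ − σ√T = 1.172208 − 1.295632 = -0.123424
N(d₁) = 0.879443,  N(d₂) = 0.450886,  e^(−rT) = 0.634730
E₀ = V₀·N(d₁) − D·e^(−rT)·N(d₂)
   = 518.2217·0.879443 − 413.8647·0.634730·0.450886 = 337.302326
B₀ = V₀ − E₀ = 518.2217 − 337.302326 = 180.919374

B0=180.9194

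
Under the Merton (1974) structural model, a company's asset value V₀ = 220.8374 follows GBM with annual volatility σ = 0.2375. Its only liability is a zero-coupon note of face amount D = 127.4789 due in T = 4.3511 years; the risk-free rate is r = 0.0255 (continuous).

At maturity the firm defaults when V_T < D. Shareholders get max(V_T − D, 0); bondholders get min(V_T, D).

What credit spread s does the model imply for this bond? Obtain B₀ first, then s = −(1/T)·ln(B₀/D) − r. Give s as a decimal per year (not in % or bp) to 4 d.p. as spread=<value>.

spread=0.0067

d₁ = [ln(V₀/D) + (r + σ²/2)T] / (σ√T)
   = [ln(220.8374/127.4789) + (0.0255 + 0.5·0.2375²)·4.3511] / (0.2375·√4.3511)
   = [0.549476 + 0.233668] / 0.495408 = 1.580805
d₂ = d₁ − σ√T = 1.580805 − 0.495408 = 1.085396
N(d₁) = 0.943039,  N(d₂) = 0.861127,  e^(−rT) = 0.894981
E₀ = V₀·N(d₁) − D·e^(−rT)·N(d₂)
   = 220.8374·0.943039 − 127.4789·0.894981·0.861127 = 110.011225
B₀ = V₀ − E₀ = 220.8374 − 110.011225 = 110.826175
spread = −(1/T)·ln(B₀/D) − r = −(1/4.3511)·ln(110.826175/127.4789) − 0.0255 = 0.00667299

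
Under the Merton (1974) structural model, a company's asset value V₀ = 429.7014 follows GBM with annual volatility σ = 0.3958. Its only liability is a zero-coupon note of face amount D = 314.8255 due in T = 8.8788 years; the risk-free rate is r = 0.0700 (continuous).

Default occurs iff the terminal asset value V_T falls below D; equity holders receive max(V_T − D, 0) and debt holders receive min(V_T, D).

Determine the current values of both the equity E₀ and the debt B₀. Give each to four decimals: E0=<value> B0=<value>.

E0=295.7001 B0=134.0013

d₁ = [ln(V₀/D) + (r + σ²/2)T] / (σ√T)
   = [ln(429.7014/314.8255) + (0.0700 + 0.5·0.3958²)·8.8788] / (0.3958·√8.8788)
   = [0.311072 + 1.316982] / 1.179378 = 1.380435
d₂ = d₁ − σ√T = 1.380435 − 1.179378 = 0.201057
N(d₁) = 0.916274,  N(d₂) = 0.579673,  e^(−rT) = 0.537130
E₀ = V₀·N(d₁) − D·e^(−rT)·N(d₂)
   = 429.7014·0.916274 − 314.8255·0.537130·0.579673 = 295.700136
B₀ = V₀ − E₀ = 429.7014 − 295.700136 = 134.001264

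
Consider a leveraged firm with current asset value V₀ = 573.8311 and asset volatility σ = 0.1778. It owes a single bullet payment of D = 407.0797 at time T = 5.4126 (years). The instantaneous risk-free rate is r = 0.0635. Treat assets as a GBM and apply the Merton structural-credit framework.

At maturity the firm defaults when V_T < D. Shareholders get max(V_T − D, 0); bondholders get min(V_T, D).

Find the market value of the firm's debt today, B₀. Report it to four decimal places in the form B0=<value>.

B0=285.3459

d₁ = [ln(V₀/D) + (r + σ²/2)T] / (σ√T)
   = [ln(573.8311/407.0797) + (0.0635 + 0.5·0.1778²)·5.4126] / (0.1778·√5.4126)
   = [0.343326 + 0.429254] / 0.413652 = 1.867707
d₂ = d₁ − σ√T = 1.867707 − 0.413652 = 1.454055
N(d₁) = 0.969099,  N(d₂) = 0.927035,  e^(−rT) = 0.709142
E₀ = V₀·N(d₁) − D·e^(−rT)·N(d₂)
   = 573.8311·0.969099 − 407.0797·0.709142·0.927035 = 288.485208
B₀ = V₀ − E₀ = 573.8311 − 288.485208 = 285.345892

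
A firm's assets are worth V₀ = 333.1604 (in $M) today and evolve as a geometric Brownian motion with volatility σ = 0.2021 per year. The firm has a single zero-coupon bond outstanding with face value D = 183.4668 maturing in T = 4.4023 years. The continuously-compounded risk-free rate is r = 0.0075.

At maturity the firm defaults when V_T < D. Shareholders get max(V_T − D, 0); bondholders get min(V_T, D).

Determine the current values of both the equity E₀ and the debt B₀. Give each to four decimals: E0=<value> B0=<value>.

E0=158.7305 B0=174.4299

d₁ = [ln(V₀/D) + (r + σ²/2)T] / (σ√T)
   = [ln(333.1604/183.4668) + (0.0075 + 0.5·0.2021²)·4.4023] / (0.2021·√4.4023)
   = [0.596590 + 0.122922] / 0.424039 = 1.696806
d₂ = d₁ − σ√T = 1.696806 − 0.424039 = 1.272766
N(d₁) = 0.955133,  N(d₂) = 0.898449,  e^(−rT) = 0.967522
E₀ = V₀·N(d₁) − D·e^(−rT)·N(d₂)
   = 333.1604·0.955133 − 183.4668·0.967522·0.898449 = 158.730487
B₀ = V₀ − E₀ = 333.1604 − 158.730487 = 174.429913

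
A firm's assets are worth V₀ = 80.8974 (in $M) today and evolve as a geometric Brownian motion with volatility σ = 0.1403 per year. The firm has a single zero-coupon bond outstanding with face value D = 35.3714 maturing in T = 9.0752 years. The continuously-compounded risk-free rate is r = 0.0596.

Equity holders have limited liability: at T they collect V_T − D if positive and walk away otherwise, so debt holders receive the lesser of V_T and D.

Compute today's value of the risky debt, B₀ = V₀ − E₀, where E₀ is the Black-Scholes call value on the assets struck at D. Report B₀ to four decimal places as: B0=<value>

d₁ = [ln(V₀/D) + (r + σ²/2)T] / (σ√T)
   = [ln(80.8974/35.3714) + (0.0596 + 0.5·0.1403²)·9.0752] / (0.1403·√9.0752)
   = [0.827278 + 0.630200] / 0.422655 = 3.448390
d₂ = d₁ − σ√T = 3.448390 − 0.422655 = 3.025735
N(d₁) = 0.999718,  N(d₂) = 0.998760,  e^(−rT) = 0.582235
E₀ = V₀·N(d₁) − D·e^(−rT)·N(d₂)
   = 80.8974·0.999718 − 35.3714·0.582235·0.998760 = 60.305679
B₀ = V₀ − E₀ = 80.8974 − 60.305679 = 20.591721

B0=20.5917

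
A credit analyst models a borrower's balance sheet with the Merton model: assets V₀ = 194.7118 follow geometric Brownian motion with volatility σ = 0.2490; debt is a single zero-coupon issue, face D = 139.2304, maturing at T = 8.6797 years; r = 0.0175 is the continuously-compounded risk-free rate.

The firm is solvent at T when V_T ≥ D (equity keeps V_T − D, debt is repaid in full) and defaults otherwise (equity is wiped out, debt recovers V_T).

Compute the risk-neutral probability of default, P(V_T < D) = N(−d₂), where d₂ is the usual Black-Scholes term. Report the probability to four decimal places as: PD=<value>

PD=0.3831

d₁ = [ln(V₀/D) + (r + σ²/2)T] / (σ√T)
   = [ln(194.7118/139.2304) + (0.0175 + 0.5·0.2490²)·8.6797] / (0.2490·√8.6797)
   = [0.335390 + 0.420970] / 0.733587 = 1.031043
d₂ = d₁ − σ√T = 1.031043 − 0.733587 = 0.297456
risk-neutral PD = N(−d₂) = N(-0.297456) = 0.383059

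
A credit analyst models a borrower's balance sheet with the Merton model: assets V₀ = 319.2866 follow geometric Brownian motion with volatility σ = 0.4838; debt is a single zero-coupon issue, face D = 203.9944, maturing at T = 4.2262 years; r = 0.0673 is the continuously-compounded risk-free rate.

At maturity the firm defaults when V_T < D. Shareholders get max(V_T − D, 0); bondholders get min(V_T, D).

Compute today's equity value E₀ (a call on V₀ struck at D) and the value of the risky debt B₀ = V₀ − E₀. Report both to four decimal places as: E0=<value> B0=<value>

E0=193.3420 B0=125.9446

d₁ = [ln(V₀/D) + (r + σ²/2)T] / (σ√T)
   = [ln(319.2866/203.9944) + (0.0673 + 0.5·0.4838²)·4.2262] / (0.4838·√4.2262)
   = [0.447997 + 0.779021] / 0.994583 = 1.233701
d₂ = d₁ − σ√T = 1.233701 − 0.994583 = 0.239118
N(d₁) = 0.891343,  N(d₂) = 0.594493,  e^(−rT) = 0.752448
E₀ = V₀·N(d₁) − D·e^(−rT)·N(d₂)
   = 319.2866·0.891343 − 203.9944·0.752448·0.594493 = 193.341988
B₀ = V₀ − E₀ = 319.2866 − 193.341988 = 125.944612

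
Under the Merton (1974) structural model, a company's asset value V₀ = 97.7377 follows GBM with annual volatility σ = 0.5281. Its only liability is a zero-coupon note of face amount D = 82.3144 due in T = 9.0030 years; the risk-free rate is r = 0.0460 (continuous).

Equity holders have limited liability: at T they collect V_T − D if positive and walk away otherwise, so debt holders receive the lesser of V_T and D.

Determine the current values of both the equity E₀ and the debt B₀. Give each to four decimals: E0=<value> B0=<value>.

E0=67.4574 B0=30.2803

d₁ = [ln(V₀/D) + (r + σ²/2)T] / (σ√T)
   = [ln(97.7377/82.3144) + (0.0460 + 0.5·0.5281²)·9.0030] / (0.5281·√9.0030)
   = [0.171741 + 1.669560] / 1.584564 = 1.162024
d₂ = d₁ − σ√T = 1.162024 − 1.584564 = -0.422540
N(d₁) = 0.877387,  N(d₂) = 0.336315,  e^(−rT) = 0.660910
E₀ = V₀·N(d₁) − D·e^(−rT)·N(d₂)
   = 97.7377·0.877387 − 82.3144·0.660910·0.336315 = 67.457438
B₀ = V₀ − E₀ = 97.7377 − 67.457438 = 30.280262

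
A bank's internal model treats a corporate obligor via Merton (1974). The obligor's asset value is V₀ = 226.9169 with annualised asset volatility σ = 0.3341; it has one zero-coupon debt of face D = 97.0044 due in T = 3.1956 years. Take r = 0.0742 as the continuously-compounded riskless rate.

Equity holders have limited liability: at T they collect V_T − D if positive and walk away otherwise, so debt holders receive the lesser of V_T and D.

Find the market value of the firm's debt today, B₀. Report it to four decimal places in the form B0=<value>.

d₁ = [ln(V₀/D) + (r + σ²/2)T] / (σ√T)
   = [ln(226.9169/97.0044) + (0.0742 + 0.5·0.3341²)·3.1956] / (0.3341·√3.1956)
   = [0.849828 + 0.415464] / 0.597245 = 2.118547
d₂ = d₁ − σ√T = 2.118547 − 0.597245 = 1.521302
N(d₁) = 0.982936,  N(d₂) = 0.935908,  e^(−rT) = 0.788902
E₀ = V₀·N(d₁) − D·e^(−rT)·N(d₂)
   = 226.9169·0.982936 − 97.0044·0.788902·0.935908 = 151.422533
B₀ = V₀ − E₀ = 226.9169 − 151.422533 = 75.494367

B0=75.4944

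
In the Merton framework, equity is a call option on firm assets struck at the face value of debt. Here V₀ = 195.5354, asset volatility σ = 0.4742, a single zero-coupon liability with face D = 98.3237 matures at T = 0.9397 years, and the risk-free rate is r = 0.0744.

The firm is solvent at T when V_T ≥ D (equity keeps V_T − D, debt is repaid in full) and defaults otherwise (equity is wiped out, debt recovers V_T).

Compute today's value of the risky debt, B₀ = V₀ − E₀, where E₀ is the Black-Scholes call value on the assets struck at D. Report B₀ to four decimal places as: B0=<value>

d₁ = [ln(V₀/D) + (r + σ²/2)T] / (σ√T)
   = [ln(195.5354/98.3237) + (0.0744 + 0.5·0.4742²)·0.9397] / (0.4742·√0.9397)
   = [0.687476 + 0.175567] / 0.459681 = 1.877484
d₂ = d₁ − σ√T = 1.877484 − 0.459681 = 1.417804
N(d₁) = 0.969774,  N(d₂) = 0.921876,  e^(−rT) = 0.932474
E₀ = V₀·N(d₁) − D·e^(−rT)·N(d₂)
   = 195.5354·0.969774 − 98.3237·0.932474·0.921876 = 105.103597
B₀ = V₀ − E₀ = 195.5354 − 105.103597 = 90.431803

B0=90.4318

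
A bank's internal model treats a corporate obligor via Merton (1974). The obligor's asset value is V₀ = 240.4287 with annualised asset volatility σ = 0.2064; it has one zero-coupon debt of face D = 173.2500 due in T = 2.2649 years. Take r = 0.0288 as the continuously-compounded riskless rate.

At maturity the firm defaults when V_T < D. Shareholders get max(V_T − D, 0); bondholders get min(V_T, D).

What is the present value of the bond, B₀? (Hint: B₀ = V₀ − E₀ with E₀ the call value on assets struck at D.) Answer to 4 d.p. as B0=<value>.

d₁ = [ln(V₀/D) + (r + σ²/2)T] / (σ√T)
   = [ln(240.4287/173.2500) + (0.0288 + 0.5·0.2064²)·2.2649] / (0.2064·√2.2649)
   = [0.327688 + 0.113473] / 0.310623 = 1.420242
d₂ = d₁ − σ√T = 1.420242 − 0.310623 = 1.109619
N(d₁) = 0.922231,  N(d₂) = 0.866418,  e^(−rT) = 0.936853
E₀ = V₀·N(d₁) − D·e^(−rT)·N(d₂)
   = 240.4287·0.922231 − 173.2500·0.936853·0.866418 = 81.102760
B₀ = V₀ − E₀ = 240.4287 − 81.102760 = 159.325940

B0=159.3259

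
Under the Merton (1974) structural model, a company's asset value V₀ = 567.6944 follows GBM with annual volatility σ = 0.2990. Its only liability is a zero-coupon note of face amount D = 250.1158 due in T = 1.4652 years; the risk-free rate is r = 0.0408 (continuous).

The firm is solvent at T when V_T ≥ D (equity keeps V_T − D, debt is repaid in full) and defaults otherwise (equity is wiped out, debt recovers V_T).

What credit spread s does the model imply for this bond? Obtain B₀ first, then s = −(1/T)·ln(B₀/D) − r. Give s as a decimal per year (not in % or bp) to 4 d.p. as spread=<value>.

d₁ = [ln(V₀/D) + (r + σ²/2)T] / (σ√T)
   = [ln(567.6944/250.1158) + (0.0408 + 0.5·0.2990²)·1.4652] / (0.2990·√1.4652)
   = [0.819659 + 0.125275] / 0.361926 = 2.610851
d₂ = d₁ − σ√T = 2.610851 − 0.361926 = 2.248925
N(d₁) = 0.995484,  N(d₂) = 0.987741,  e^(−rT) = 0.941972
E₀ = V₀·N(d₁) − D·e^(−rT)·N(d₂)
   = 567.6944·0.995484 − 250.1158·0.941972·0.987741 = 332.416949
B₀ = V₀ − E₀ = 567.6944 − 332.416949 = 235.277451
spread = −(1/T)·ln(B₀/D) − r = −(1/1.4652)·ln(235.277451/250.1158) − 0.0408 = 0.00094075

spread=0.0009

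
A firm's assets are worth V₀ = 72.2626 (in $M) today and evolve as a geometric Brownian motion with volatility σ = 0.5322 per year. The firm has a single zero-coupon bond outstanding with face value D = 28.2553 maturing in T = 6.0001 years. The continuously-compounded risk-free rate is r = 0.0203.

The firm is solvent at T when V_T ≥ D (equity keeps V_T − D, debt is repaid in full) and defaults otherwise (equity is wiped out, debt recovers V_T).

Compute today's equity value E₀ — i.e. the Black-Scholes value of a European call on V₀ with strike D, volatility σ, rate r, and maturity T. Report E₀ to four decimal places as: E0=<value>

E0=52.9877

d₁ = [ln(V₀/D) + (r + σ²/2)T] / (σ√T)
   = [ln(72.2626/28.2553) + (0.0203 + 0.5·0.5322²)·6.0001] / (0.5322·√6.0001)
   = [0.939026 + 0.971527] / 1.303629 = 1.465564
d₂ = d₁ − σ√T = 1.465564 − 1.303629 = 0.161935
N(d₁) = 0.928616,  N(d₂) = 0.564321,  e^(−rT) = 0.885324
E₀ = V₀·N(d₁) − D·e^(−rT)·N(d₂)
   = 72.2626·0.928616 − 28.2553·0.885324·0.564321 = 52.987692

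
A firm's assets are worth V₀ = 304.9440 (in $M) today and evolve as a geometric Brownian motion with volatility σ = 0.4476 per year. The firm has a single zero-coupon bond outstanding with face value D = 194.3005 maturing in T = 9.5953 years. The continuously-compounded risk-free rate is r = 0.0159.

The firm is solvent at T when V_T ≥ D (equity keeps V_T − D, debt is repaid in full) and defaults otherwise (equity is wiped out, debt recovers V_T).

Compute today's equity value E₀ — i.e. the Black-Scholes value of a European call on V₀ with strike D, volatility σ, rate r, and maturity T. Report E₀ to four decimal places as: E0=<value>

d₁ = [ln(V₀/D) + (r + σ²/2)T] / (σ√T)
   = [ln(304.9440/194.3005) + (0.0159 + 0.5·0.4476²)·9.5953] / (0.4476·√9.5953)
   = [0.450722 + 1.113754] / 1.386498 = 1.128365
d₂ = d₁ − σ√T = 1.128365 − 1.386498 = -0.258133
N(d₁) = 0.870417,  N(d₂) = 0.398152,  e^(−rT) = 0.858503
E₀ = V₀·N(d₁) − D·e^(−rT)·N(d₂)
   = 304.9440·0.870417 − 194.3005·0.858503·0.398152 = 199.013719

E0=199.0137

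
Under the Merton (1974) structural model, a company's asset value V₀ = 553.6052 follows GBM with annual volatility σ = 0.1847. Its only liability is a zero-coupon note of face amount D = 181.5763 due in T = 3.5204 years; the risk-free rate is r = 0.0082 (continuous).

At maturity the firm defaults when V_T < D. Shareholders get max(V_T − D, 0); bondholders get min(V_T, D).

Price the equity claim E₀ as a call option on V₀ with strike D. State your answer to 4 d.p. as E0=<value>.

d₁ = [ln(V₀/D) + (r + σ²/2)T] / (σ√T)
   = [ln(553.6052/181.5763) + (0.0082 + 0.5·0.1847²)·3.5204] / (0.1847·√3.5204)
   = [1.114776 + 0.088915] / 0.346548 = 3.473378
d₂ = d₁ − σ√T = 3.473378 − 0.346548 = 3.126830
N(d₁) = 0.999743,  N(d₂) = 0.999116,  e^(−rT) = 0.971545
E₀ = V₀·N(d₁) − D·e^(−rT)·N(d₂)
   = 553.6052·0.999743 − 181.5763·0.971545·0.999116 = 377.209178

E0=377.2092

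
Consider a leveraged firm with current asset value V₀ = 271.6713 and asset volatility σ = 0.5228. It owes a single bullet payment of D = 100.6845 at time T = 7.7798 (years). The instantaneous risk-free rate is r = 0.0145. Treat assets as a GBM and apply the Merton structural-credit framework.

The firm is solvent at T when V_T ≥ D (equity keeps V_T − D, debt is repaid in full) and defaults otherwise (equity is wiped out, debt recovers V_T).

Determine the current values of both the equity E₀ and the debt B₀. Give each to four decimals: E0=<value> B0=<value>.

E0=207.0550 B0=64.6163

d₁ = [ln(V₀/D) + (r + σ²/2)T] / (σ√T)
   = [ln(271.6713/100.6845) + (0.0145 + 0.5·0.5228²)·7.7798] / (0.5228·√7.7798)
   = [0.992601 + 1.175994] / 1.458209 = 1.487163
d₂ = d₁ − σ√T = 1.487163 − 1.458209 = 0.028954
N(d₁) = 0.931514,  N(d₂) = 0.511549,  e^(−rT) = 0.893323
E₀ = V₀·N(d₁) − D·e^(−rT)·N(d₂)
   = 271.6713·0.931514 − 100.6845·0.893323·0.511549 = 207.054972
B₀ = V₀ − E₀ = 271.6713 − 207.054972 = 64.616328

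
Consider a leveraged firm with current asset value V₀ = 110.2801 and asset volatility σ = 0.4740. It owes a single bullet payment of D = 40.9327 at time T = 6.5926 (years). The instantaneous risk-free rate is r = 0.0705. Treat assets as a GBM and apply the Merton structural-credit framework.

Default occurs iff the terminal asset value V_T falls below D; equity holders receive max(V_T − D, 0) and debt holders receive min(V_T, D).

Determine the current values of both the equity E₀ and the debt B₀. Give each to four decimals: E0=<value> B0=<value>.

d₁ = [ln(V₀/D) + (r + σ²/2)T] / (σ√T)
   = [ln(110.2801/40.9327) + (0.0705 + 0.5·0.4740²)·6.5926] / (0.4740·√6.5926)
   = [0.991094 + 1.205378] / 1.217045 = 1.804758
d₂ = d₁ − σ√T = 1.804758 − 1.217045 = 0.587713
N(d₁) = 0.964444,  N(d₂) = 0.721637,  e^(−rT) = 0.628274
E₀ = V₀·N(d₁) − D·e^(−rT)·N(d₂)
   = 110.2801·0.964444 − 40.9327·0.628274·0.721637 = 87.800623
B₀ = V₀ − E₀ = 110.2801 − 87.800623 = 22.479477

E0=87.8006 B0=22.4795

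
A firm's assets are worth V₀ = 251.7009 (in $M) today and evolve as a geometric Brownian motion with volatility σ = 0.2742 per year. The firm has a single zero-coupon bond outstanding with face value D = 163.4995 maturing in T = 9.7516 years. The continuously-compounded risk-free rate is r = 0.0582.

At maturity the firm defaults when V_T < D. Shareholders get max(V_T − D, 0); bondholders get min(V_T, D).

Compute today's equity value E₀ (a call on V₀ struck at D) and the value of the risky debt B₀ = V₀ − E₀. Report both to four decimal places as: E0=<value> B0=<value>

E0=166.3990 B0=85.3019

d₁ = [ln(V₀/D) + (r + σ²/2)T] / (σ√T)
   = [ln(251.7009/163.4995) + (0.0582 + 0.5·0.2742²)·9.7516] / (0.2742·√9.7516)
   = [0.431432 + 0.934133] / 0.856259 = 1.594803
d₂ = d₁ − σ√T = 1.594803 − 0.856259 = 0.738543
N(d₁) = 0.944622,  N(d₂) = 0.769908,  e^(−rT) = 0.566917
E₀ = V₀·N(d₁) − D·e^(−rT)·N(d₂)
   = 251.7009·0.944622 − 163.4995·0.566917·0.769908 = 166.398964
B₀ = V₀ − E₀ = 251.7009 − 166.398964 = 85.301936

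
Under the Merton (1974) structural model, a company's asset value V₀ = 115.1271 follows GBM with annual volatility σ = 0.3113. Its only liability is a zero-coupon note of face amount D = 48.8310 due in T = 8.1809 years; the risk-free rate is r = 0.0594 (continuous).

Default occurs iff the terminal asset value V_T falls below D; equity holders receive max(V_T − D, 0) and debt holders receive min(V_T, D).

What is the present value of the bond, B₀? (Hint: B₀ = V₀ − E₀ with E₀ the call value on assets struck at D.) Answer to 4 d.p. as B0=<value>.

B0=28.6374

d₁ = [ln(V₀/D) + (r + σ²/2)T] / (σ√T)
   = [ln(115.1271/48.8310) + (0.0594 + 0.5·0.3113²)·8.1809] / (0.3113·√8.1809)
   = [0.857671 + 0.882342] / 0.890389 = 1.954217
d₂ = d₁ − σ√T = 1.954217 − 0.890389 = 1.063828
N(d₁) = 0.974662,  N(d₂) = 0.856297,  e^(−rT) = 0.615115
E₀ = V₀·N(d₁) − D·e^(−rT)·N(d₂)
   = 115.1271·0.974662 − 48.8310·0.615115·0.856297 = 86.489708
B₀ = V₀ − E₀ = 115.1271 − 86.489708 = 28.637392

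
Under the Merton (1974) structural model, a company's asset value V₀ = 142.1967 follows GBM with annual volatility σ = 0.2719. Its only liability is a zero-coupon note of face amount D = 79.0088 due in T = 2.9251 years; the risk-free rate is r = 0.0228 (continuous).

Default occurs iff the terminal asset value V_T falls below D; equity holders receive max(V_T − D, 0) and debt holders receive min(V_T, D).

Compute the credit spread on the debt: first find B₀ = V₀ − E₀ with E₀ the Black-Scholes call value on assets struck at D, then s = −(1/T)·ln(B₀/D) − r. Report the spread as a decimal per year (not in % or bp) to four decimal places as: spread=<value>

spread=0.0079

d₁ = [ln(V₀/D) + (r + σ²/2)T] / (σ√T)
   = [ln(142.1967/79.0088) + (0.0228 + 0.5·0.2719²)·2.9251] / (0.2719·√2.9251)
   = [0.587652 + 0.174818] / 0.465028 = 1.639620
d₂ = d₁ − σ√T = 1.639620 − 0.465028 = 1.174592
N(d₁) = 0.949458,  N(d₂) = 0.879921,  e^(−rT) = 0.935483
E₀ = V₀·N(d₁) − D·e^(−rT)·N(d₂)
   = 142.1967·0.949458 − 79.0088·0.935483·0.879921 = 69.973602
B₀ = V₀ − E₀ = 142.1967 − 69.973602 = 72.223098
spread = −(1/T)·ln(B₀/D) − r = −(1/2.9251)·ln(72.223098/79.0088) − 0.0228 = 0.00789957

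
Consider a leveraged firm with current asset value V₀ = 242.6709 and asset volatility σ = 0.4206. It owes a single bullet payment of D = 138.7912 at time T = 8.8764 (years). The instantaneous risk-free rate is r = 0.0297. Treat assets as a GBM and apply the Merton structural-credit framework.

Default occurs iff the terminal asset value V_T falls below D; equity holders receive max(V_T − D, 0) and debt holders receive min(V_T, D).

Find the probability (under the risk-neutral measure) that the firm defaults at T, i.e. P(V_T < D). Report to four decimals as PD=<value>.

d₁ = [ln(V₀/D) + (r + σ²/2)T] / (σ√T)
   = [ln(242.6709/138.7912) + (0.0297 + 0.5·0.4206²)·8.8764] / (0.4206·√8.8764)
   = [0.558736 + 1.048766] / 1.253106 = 1.282814
d₂ = d₁ − σ√T = 1.282814 − 1.253106 = 0.029708
risk-neutral PD = N(−d₂) = N(-0.029708) = 0.488150

PD=0.4881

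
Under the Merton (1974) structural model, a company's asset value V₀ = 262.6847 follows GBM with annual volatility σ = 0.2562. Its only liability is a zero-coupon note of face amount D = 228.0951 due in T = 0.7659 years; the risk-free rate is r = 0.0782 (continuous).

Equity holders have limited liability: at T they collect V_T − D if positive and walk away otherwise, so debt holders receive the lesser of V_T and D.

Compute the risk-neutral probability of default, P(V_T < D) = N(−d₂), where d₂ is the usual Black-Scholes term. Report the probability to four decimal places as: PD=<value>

PD=0.2163

d₁ = [ln(V₀/D) + (r + σ²/2)T] / (σ√T)
   = [ln(262.6847/228.0951) + (0.0782 + 0.5·0.2562²)·0.7659] / (0.2562·√0.7659)
   = [0.141192 + 0.085030] / 0.224215 = 1.008948
d₂ = d₁ − σ√T = 1.008948 − 0.224215 = 0.784732
risk-neutral PD = N(−d₂) = N(-0.784732) = 0.216305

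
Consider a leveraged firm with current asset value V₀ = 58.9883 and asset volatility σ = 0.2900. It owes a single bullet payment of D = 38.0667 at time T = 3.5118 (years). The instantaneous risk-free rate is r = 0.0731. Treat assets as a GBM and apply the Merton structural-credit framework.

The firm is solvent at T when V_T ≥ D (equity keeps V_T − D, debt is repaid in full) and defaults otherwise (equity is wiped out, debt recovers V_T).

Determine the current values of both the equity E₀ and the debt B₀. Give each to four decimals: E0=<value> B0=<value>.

E0=30.5929 B0=28.3954

d₁ = [ln(V₀/D) + (r + σ²/2)T] / (σ√T)
   = [ln(58.9883/38.0667) + (0.0731 + 0.5·0.2900²)·3.5118] / (0.2900·√3.5118)
   = [0.437999 + 0.404384] / 0.543454 = 1.550054
d₂ = d₁ − σ√T = 1.550054 − 0.543454 = 1.006599
N(d₁) = 0.939436,  N(d₂) = 0.842936,  e^(−rT) = 0.773591
E₀ = V₀·N(d₁) − D·e^(−rT)·N(d₂)
   = 58.9883·0.939436 − 38.0667·0.773591·0.842936 = 30.592891
B₀ = V₀ − E₀ = 58.9883 − 30.592891 = 28.395409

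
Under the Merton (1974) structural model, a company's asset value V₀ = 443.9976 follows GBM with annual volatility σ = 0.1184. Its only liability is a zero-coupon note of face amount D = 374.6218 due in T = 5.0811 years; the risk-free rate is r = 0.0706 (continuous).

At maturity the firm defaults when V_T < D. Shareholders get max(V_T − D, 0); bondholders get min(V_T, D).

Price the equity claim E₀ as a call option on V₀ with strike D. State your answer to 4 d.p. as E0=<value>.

E0=183.1072

d₁ = [ln(V₀/D) + (r + σ²/2)T] / (σ√T)
   = [ln(443.9976/374.6218) + (0.0706 + 0.5·0.1184²)·5.0811] / (0.1184·√5.0811)
   = [0.169902 + 0.394341] / 0.266889 = 2.114148
d₂ = d₁ − σ√T = 2.114148 − 0.266889 = 1.847259
N(d₁) = 0.982749,  N(d₂) = 0.967645,  e^(−rT) = 0.698566
E₀ = V₀·N(d₁) − D·e^(−rT)·N(d₂)
   = 443.9976·0.982749 − 374.6218·0.698566·0.967645 = 183.107205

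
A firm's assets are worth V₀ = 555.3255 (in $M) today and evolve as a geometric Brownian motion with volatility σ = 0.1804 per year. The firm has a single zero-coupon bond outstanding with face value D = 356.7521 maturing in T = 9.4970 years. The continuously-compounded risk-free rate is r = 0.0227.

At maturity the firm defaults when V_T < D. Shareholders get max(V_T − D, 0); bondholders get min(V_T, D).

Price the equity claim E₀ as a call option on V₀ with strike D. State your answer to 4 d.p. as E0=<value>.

E0=280.3135

d₁ = [ln(V₀/D) + (r + σ²/2)T] / (σ√T)
   = [ln(555.3255/356.7521) + (0.0227 + 0.5·0.1804²)·9.4970] / (0.1804·√9.4970)
   = [0.442513 + 0.370118] / 0.555942 = 1.461718
d₂ = d₁ − σ√T = 1.461718 − 0.555942 = 0.905776
N(d₁) = 0.928091,  N(d₂) = 0.817473,  e^(−rT) = 0.806072
E₀ = V₀·N(d₁) − D·e^(−rT)·N(d₂)
   = 555.3255·0.928091 − 356.7521·0.806072·0.817473 = 280.313497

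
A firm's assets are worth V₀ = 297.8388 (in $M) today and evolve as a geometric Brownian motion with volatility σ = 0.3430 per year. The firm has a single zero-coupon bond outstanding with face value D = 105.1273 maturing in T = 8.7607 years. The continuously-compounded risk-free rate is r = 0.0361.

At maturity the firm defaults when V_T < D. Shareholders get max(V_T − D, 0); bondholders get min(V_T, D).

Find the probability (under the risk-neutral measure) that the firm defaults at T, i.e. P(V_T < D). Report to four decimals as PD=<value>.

d₁ = [ln(V₀/D) + (r + σ²/2)T] / (σ√T)
   = [ln(297.8388/105.1273) + (0.0361 + 0.5·0.3430²)·8.7607] / (0.3430·√8.7607)
   = [1.041380 + 0.831605] / 1.015228 = 1.844892
d₂ = d₁ − σ√T = 1.844892 − 1.015228 = 0.829664
risk-neutral PD = N(−d₂) = N(-0.829664) = 0.203364

PD=0.2034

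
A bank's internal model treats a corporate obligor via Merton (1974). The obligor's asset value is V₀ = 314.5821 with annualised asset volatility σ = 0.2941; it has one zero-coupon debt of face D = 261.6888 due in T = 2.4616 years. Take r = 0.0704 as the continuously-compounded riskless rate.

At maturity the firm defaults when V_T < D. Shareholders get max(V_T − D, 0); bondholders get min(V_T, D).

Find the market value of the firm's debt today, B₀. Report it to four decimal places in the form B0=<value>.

B0=205.0255

d₁ = [ln(V₀/D) + (r + σ²/2)T] / (σ√T)
   = [ln(314.5821/261.6888) + (0.0704 + 0.5·0.2941²)·2.4616] / (0.2941·√2.4616)
   = [0.184089 + 0.279754] / 0.461428 = 1.005235
d₂ = d₁ − σ√T = 1.005235 − 0.461428 = 0.543808
N(d₁) = 0.842608,  N(d₂) = 0.706713,  e^(−rT) = 0.840888
E₀ = V₀·N(d₁) − D·e^(−rT)·N(d₂)
   = 314.5821·0.842608 − 261.6888·0.840888·0.706713 = 109.556550
B₀ = V₀ − E₀ = 314.5821 − 109.556550 = 205.025550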